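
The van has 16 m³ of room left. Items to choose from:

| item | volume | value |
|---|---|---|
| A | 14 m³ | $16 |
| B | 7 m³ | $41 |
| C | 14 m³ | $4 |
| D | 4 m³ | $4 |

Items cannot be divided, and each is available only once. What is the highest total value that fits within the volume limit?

$45

Check high-value combinations within 16 m³:
- B+D: volume 7+4=11, value 41+4=45
- B: volume 7, value 41
- A: volume 14, value 16
- D: volume 4, value 4
- C: volume 14, value 4
Best: $45.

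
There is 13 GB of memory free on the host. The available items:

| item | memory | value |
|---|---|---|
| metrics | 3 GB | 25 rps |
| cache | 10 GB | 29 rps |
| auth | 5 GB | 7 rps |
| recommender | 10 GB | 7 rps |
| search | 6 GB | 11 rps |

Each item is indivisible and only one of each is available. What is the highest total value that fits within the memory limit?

Check high-value combinations within 13 GB:
- metrics+cache: memory 3+10=13, value 25+29=54
- metrics+search: memory 3+6=9, value 25+11=36
- metrics+auth: memory 3+5=8, value 25+7=32
Best: 54 rps.

54 rps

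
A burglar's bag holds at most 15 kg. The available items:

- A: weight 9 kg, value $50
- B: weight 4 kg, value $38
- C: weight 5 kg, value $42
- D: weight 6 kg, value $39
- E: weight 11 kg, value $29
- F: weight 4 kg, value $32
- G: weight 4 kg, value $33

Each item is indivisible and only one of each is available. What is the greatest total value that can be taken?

Check high-value combinations within 15 kg:
- B+C+D: weight 4+5+6=15, value 38+42+39=119
- C+D+G: weight 5+6+4=15, value 42+39+33=114
- B+C+G: weight 4+5+4=13, value 38+42+33=113
Best: $119.

$119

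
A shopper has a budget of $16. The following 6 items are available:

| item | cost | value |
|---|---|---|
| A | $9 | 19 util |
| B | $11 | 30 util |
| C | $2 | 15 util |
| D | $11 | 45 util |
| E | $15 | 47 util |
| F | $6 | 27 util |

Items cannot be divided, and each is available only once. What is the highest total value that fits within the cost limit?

Check high-value combinations within $16:
- C+D: cost 2+11=13, value 15+45=60
- E: cost 15, value 47
- A+F: cost 9+6=15, value 19+27=46
- D: cost 11, value 45
- B+C: cost 11+2=13, value 30+15=45
Best: 60 util.

60 util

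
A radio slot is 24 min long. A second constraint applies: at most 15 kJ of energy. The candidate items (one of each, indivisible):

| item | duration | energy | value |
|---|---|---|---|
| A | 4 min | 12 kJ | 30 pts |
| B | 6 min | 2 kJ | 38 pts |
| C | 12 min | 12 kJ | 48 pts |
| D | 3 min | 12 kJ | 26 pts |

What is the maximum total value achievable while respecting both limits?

86 pts

Feasible sets respecting both limits:
- B+C: duration 18, energy 14, value 86
- A+B: duration 10, energy 14, value 68
- B+D: duration 9, energy 14, value 64
Best: 86 pts.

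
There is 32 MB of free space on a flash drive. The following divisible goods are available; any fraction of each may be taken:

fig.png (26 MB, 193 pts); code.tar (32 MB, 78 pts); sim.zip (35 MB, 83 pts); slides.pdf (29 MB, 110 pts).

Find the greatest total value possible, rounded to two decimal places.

Take in order of value per unit:
- fig.png (193/26 per unit): all 26 → value 193, running total 193.00
- slides.pdf (110/29 per unit): 6 of 29 → value 6×110/29 = 22.7586, running total 215.76
Total 215.76.

215.76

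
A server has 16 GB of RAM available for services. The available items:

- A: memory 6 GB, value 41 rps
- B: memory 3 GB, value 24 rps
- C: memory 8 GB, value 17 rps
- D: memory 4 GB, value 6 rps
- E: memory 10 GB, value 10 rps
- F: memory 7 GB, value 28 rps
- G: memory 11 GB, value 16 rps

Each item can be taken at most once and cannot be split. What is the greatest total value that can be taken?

93 rps

Check high-value combinations within 16 GB:
- A+B+F: memory 6+3+7=16, value 41+24+28=93
- A+B+D: memory 6+3+4=13, value 41+24+6=71
- A+F: memory 6+7=13, value 41+28=69
- A+B: memory 6+3=9, value 41+24=65
Best: 93 rps.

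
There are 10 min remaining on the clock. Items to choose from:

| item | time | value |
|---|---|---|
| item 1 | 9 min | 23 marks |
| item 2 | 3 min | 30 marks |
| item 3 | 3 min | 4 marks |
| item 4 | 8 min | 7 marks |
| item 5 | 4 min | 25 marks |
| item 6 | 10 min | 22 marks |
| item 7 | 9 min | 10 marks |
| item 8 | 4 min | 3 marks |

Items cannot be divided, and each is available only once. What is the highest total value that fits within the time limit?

59 marks

Check high-value combinations within 10 min:
- item 2+item 3+item 5: time 3+3+4=10, value 30+4+25=59
- item 2+item 5: time 3+4=7, value 30+25=55
- item 2+item 3+item 8: time 3+3+4=10, value 30+4+3=37
- item 2+item 3: time 3+3=6, value 30+4=34
Best: 59 marks.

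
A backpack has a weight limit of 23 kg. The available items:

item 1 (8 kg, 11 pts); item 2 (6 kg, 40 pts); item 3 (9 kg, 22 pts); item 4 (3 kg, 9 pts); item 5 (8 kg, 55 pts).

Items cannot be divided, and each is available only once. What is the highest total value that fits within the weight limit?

Check high-value combinations within 23 kg:
- item 2+item 3+item 5: weight 6+9+8=23, value 40+22+55=117
- item 1+item 2+item 5: weight 8+6+8=22, value 11+40+55=106
- item 2+item 4+item 5: weight 6+3+8=17, value 40+9+55=104
- item 2+item 5: weight 6+8=14, value 40+55=95
Best: 117 pts.

117 pts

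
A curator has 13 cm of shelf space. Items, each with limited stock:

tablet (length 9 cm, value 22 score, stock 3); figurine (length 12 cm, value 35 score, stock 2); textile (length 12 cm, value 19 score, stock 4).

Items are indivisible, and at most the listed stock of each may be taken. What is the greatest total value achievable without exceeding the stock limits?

35 score

Top feasible selections:
- 1×figurine: length 12, value 35
- 1×tablet: length 9, value 22
- 1×textile: length 12, value 19
Best: 35 score.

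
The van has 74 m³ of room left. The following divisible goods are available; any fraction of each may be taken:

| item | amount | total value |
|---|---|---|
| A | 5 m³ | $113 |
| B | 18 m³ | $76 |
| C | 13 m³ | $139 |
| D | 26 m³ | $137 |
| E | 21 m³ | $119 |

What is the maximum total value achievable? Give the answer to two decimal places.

Take in order of value per unit:
- A (113/5 per unit): all 5 → value 113, running total 113.00
- C (139/13 per unit): all 13 → value 139, running total 252.00
- E (119/21 per unit): all 21 → value 119, running total 371.00
- D (137/26 per unit): all 26 → value 137, running total 508.00
- B (76/18 per unit): 9 of 18 → value 9×76/18 = 38.0000, running total 546.00
Total 546.00.

546.00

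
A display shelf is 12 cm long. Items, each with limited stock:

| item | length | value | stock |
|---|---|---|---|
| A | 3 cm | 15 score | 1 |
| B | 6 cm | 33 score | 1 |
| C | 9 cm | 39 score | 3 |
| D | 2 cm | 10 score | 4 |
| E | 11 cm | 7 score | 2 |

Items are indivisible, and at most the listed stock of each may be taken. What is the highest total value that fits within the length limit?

Top feasible selections:
- 1×B + 3×D: length 12, value 63
- 1×A + 1×B + 1×D: length 11, value 58
- 1×A + 4×D: length 11, value 55
- 1×A + 1×C: length 12, value 54
Best: 63 score.

63 score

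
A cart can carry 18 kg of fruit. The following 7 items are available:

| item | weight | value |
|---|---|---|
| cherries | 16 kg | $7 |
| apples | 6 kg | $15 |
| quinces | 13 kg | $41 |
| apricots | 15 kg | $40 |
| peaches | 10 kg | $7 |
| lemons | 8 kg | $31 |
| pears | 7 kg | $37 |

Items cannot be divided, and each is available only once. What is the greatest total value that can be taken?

Check high-value combinations within 18 kg:
- lemons+pears: weight 8+7=15, value 31+37=68
- apples+pears: weight 6+7=13, value 15+37=52
- apples+lemons: weight 6+8=14, value 15+31=46
- peaches+pears: weight 10+7=17, value 7+37=44
- quinces: weight 13, value 41
Best: $68.

$68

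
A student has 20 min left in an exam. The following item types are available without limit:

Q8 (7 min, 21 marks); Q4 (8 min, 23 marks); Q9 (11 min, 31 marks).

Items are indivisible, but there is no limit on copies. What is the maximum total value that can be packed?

Best value-per-unit is Q8 at 21/7; filling with it alone gives 2×21 = 42.
Optimal mix: 1×Q4 + 1×Q9 → time 19, value 54.

54 marks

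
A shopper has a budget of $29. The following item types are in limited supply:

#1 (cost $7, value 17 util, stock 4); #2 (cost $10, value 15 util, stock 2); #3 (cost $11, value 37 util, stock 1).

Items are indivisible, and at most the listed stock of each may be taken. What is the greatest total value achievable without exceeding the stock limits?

71 util

Best selections within cost 29 and stock limits:
- 2×#1 + 1×#3: cost 25, value 71
- 1×#1 + 1×#2 + 1×#3: cost 28, value 69
Best: 71 util.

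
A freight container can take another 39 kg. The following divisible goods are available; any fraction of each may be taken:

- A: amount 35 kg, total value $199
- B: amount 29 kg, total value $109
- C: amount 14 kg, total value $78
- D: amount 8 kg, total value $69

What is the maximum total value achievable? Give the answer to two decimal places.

245.26

Take in order of value per unit:
- D (69/8 per unit): all 8 → value 69, running total 69.00
- A (199/35 per unit): 31 of 35 → value 31×199/35 = 176.2571, running total 245.26
Total 245.26.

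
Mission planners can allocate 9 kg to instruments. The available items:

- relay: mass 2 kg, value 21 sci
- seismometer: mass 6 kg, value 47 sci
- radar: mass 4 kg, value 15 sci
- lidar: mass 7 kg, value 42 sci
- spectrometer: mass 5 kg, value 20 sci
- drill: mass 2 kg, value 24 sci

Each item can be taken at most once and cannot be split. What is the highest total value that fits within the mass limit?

Check high-value combinations within 9 kg:
- seismometer+drill: mass 6+2=8, value 47+24=71
- relay+seismometer: mass 2+6=8, value 21+47=68
- lidar+drill: mass 7+2=9, value 42+24=66
- relay+spectrometer+drill: mass 2+5+2=9, value 21+20+24=65
- relay+lidar: mass 2+7=9, value 21+42=63
Best: 71 sci.

71 sci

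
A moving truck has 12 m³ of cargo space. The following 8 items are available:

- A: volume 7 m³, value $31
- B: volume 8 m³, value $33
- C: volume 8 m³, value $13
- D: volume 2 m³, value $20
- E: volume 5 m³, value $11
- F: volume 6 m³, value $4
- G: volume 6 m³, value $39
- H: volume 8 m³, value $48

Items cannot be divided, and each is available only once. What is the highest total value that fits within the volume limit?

Check high-value combinations within 12 m³:
- D+H: volume 2+8=10, value 20+48=68
- D+G: volume 2+6=8, value 20+39=59
- B+D: volume 8+2=10, value 33+20=53
- A+D: volume 7+2=9, value 31+20=51
Best: $68.

$68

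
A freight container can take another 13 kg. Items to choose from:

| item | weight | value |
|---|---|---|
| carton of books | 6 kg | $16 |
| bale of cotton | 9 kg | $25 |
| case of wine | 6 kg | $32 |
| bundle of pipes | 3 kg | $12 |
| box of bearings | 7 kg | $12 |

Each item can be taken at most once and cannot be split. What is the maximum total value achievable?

Check high-value combinations within 13 kg:
- carton of books+case of wine: weight 6+6=12, value 16+32=48
- case of wine+bundle of pipes: weight 6+3=9, value 32+12=44
- case of wine+box of bearings: weight 6+7=13, value 32+12=44
Best: $48.

$48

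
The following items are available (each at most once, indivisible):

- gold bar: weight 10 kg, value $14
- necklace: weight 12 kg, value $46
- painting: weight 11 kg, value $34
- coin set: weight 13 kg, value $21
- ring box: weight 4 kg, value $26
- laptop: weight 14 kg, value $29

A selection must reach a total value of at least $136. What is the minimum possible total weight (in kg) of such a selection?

Subsets with value ≥ 136, sorted by total weight:
- gold bar+necklace+painting+coin set+ring box: weight 50, value 141
- gold bar+necklace+painting+ring box+laptop: weight 51, value 149
- gold bar+necklace+coin set+ring box+laptop: weight 53, value 136
Minimum weight: 50 kg.

50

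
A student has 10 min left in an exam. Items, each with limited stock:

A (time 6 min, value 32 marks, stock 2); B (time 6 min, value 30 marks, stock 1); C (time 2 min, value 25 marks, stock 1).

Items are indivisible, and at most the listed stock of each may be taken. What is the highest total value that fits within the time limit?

Best selections within time 10 and stock limits:
- 1×A + 1×C: time 8, value 57
- 1×B + 1×C: time 8, value 55
- 1×A: time 6, value 32
- 1×B: time 6, value 30
Best: 57 marks.

57 marks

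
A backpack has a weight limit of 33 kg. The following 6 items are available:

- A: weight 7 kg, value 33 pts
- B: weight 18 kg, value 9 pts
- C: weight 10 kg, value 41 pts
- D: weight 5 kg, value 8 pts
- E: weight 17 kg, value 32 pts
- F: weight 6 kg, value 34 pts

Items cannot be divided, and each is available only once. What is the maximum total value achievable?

116 pts

Check high-value combinations within 33 kg:
- A+C+D+F: weight 7+10+5+6=28, value 33+41+8+34=116
- A+C+F: weight 7+10+6=23, value 33+41+34=108
- C+E+F: weight 10+17+6=33, value 41+32+34=107
- A+E+F: weight 7+17+6=30, value 33+32+34=99
Best: 116 pts.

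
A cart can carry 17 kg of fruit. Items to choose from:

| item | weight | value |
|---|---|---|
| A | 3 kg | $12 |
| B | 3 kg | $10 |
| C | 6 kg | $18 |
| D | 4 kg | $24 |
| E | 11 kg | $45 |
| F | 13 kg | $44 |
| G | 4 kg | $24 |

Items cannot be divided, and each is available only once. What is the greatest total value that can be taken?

$78

Check high-value combinations within 17 kg:
- A+C+D+G: weight 3+6+4+4=17, value 12+18+24+24=78
- B+C+D+G: weight 3+6+4+4=17, value 10+18+24+24=76
- A+B+D+G: weight 3+3+4+4=14, value 12+10+24+24=70
Best: $78.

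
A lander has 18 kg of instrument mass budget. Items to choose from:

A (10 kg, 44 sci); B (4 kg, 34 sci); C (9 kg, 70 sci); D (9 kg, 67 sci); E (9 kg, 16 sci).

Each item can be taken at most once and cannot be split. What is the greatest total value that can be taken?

137 sci

This is a 0/1 knapsack; check combinations near the capacity.
- C+D: mass 9+9=18, value 70+67=137
- B+C: mass 4+9=13, value 34+70=104
- B+D: mass 4+9=13, value 34+67=101
- C+E: mass 9+9=18, value 70+16=86
- D+E: mass 9+9=18, value 67+16=83
Best: 137 sci.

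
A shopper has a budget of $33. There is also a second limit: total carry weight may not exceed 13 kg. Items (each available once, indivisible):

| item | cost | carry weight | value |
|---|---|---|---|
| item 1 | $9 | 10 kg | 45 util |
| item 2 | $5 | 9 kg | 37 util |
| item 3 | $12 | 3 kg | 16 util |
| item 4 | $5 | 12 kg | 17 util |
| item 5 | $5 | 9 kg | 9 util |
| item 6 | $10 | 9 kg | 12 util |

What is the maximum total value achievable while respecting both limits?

61 util

Feasible sets respecting both limits:
- item 1+item 3: cost 21, carry weight 13, value 61
- item 2+item 3: cost 17, carry weight 12, value 53
- item 1: cost 9, carry weight 10, value 45
- item 2: cost 5, carry weight 9, value 37
Best: 61 util.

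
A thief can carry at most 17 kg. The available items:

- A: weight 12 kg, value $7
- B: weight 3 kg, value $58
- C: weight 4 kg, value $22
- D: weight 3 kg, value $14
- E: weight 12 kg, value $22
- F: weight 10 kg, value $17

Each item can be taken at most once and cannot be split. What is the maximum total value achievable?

$97

This is a 0/1 knapsack; check combinations near the capacity.
- B+C+F: weight 3+4+10=17, value 58+22+17=97
- B+C+D: weight 3+4+3=10, value 58+22+14=94
- B+D+F: weight 3+3+10=16, value 58+14+17=89
- B+C: weight 3+4=7, value 58+22=80
- B+E: weight 3+12=15, value 58+22=80
Best: $97.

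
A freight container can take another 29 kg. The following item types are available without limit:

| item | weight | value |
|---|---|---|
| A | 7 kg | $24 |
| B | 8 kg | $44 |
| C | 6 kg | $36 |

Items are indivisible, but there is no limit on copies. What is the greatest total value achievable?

Best value-per-unit is C at 36/6; filling with it alone gives 4×36 = 144.
Optimal mix: 2×B + 2×C → weight 28, value 160.

$160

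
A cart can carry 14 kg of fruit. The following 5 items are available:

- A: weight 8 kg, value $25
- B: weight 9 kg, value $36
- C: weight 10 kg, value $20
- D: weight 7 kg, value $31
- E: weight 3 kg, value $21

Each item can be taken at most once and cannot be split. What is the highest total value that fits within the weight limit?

$57

Check high-value combinations within 14 kg:
- B+E: weight 9+3=12, value 36+21=57
- D+E: weight 7+3=10, value 31+21=52
- A+E: weight 8+3=11, value 25+21=46
- C+E: weight 10+3=13, value 20+21=41
- B: weight 9, value 36
Best: $57.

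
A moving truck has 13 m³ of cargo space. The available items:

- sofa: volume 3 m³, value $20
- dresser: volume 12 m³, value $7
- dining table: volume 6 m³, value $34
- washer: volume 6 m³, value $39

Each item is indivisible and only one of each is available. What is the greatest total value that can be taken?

$73

Check high-value combinations within 13 m³:
- dining table+washer: volume 6+6=12, value 34+39=73
- sofa+washer: volume 3+6=9, value 20+39=59
- sofa+dining table: volume 3+6=9, value 20+34=54
Best: $73.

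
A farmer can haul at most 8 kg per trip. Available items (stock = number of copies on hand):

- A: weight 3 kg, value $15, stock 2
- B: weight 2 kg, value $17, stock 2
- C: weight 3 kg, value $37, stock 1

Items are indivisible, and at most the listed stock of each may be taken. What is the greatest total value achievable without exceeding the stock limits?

Top feasible selections:
- 2×B + 1×C: weight 7, value 71
- 1×A + 1×B + 1×C: weight 8, value 69
- 1×B + 1×C: weight 5, value 54
Best: $71.

$71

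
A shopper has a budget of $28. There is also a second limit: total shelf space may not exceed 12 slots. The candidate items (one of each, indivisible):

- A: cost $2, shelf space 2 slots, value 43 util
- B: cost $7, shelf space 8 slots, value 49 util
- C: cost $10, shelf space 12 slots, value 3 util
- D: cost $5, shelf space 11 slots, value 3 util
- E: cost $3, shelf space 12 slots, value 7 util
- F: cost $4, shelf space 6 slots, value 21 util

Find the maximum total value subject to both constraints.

92 util

Feasible sets respecting both limits:
- A+B: cost 9, shelf space 10, value 92
- A+F: cost 6, shelf space 8, value 64
- B: cost 7, shelf space 8, value 49
- A: cost 2, shelf space 2, value 43
Best: 92 util.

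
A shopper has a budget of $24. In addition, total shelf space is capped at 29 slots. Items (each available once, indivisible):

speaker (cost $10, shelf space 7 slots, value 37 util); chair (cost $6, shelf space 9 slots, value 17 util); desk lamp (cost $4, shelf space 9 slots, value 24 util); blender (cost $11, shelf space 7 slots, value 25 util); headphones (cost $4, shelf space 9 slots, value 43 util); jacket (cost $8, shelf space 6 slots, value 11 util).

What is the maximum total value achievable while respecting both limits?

104 util

Feasible sets respecting both limits:
- speaker+desk lamp+headphones: cost 18, shelf space 25, value 104
- speaker+chair+headphones: cost 20, shelf space 25, value 97
- desk lamp+blender+headphones: cost 19, shelf space 25, value 92
- speaker+headphones+jacket: cost 22, shelf space 22, value 91
Best: 104 util.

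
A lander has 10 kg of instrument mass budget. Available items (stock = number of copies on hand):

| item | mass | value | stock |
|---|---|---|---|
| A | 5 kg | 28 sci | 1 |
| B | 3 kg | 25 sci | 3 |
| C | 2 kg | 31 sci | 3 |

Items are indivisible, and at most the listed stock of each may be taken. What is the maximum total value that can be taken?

Best selections within mass 10 and stock limits:
- 1×B + 3×C: mass 9, value 118
- 2×B + 2×C: mass 10, value 112
Best: 118 sci.

118 sci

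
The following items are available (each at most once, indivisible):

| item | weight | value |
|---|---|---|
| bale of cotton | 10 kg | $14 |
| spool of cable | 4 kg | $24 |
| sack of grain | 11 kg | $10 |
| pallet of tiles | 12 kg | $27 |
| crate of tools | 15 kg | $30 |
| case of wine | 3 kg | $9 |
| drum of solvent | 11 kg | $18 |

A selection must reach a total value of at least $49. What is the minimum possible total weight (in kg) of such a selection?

16

Subsets with value ≥ 49, sorted by total weight:
- spool of cable+pallet of tiles: weight 16, value 51
- spool of cable+case of wine+drum of solvent: weight 18, value 51
- spool of cable+pallet of tiles+case of wine: weight 19, value 60
Minimum weight: 16 kg.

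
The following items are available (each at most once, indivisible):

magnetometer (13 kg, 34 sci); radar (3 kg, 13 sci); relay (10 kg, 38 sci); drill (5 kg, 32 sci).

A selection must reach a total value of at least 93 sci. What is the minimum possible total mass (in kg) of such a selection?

28

Subsets with value ≥ 93, sorted by total mass:
- magnetometer+relay+drill: mass 28, value 104
- magnetometer+radar+relay+drill: mass 31, value 117
Minimum mass: 28 kg.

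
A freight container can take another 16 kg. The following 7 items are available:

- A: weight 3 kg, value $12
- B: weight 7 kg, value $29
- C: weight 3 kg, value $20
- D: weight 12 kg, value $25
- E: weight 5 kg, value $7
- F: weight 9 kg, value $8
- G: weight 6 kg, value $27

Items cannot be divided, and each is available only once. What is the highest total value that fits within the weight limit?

Check high-value combinations within 16 kg:
- B+C+G: weight 7+3+6=16, value 29+20+27=76
- A+B+G: weight 3+7+6=16, value 12+29+27=68
- A+B+C: weight 3+7+3=13, value 12+29+20=61
- A+C+G: weight 3+3+6=12, value 12+20+27=59
- B+G: weight 7+6=13, value 29+27=56
Best: $76.

$76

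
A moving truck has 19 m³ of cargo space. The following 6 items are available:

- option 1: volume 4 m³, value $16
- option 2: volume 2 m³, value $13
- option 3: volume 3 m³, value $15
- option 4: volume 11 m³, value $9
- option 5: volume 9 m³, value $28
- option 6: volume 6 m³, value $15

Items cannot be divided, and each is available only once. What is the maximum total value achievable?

This is a 0/1 knapsack; check combinations near the capacity.
- option 1+option 2+option 3+option 5: volume 4+2+3+9=18, value 16+13+15+28=72
- option 1+option 2+option 3+option 6: volume 4+2+3+6=15, value 16+13+15+15=59
- option 1+option 3+option 5: volume 4+3+9=16, value 16+15+28=59
- option 1+option 5+option 6: volume 4+9+6=19, value 16+28+15=59
Best: $72.

$72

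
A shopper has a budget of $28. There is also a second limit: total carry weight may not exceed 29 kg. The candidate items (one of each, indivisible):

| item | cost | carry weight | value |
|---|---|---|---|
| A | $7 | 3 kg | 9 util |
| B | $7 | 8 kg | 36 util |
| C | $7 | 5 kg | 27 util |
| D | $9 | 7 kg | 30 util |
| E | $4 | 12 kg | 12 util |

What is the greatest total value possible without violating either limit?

Feasible sets respecting both limits:
- B+C+D: cost 23, carry weight 20, value 93
- A+B+C+E: cost 25, carry weight 28, value 84
- B+D+E: cost 20, carry weight 27, value 78
- A+C+D+E: cost 27, carry weight 27, value 78
Best: 93 util.

93 util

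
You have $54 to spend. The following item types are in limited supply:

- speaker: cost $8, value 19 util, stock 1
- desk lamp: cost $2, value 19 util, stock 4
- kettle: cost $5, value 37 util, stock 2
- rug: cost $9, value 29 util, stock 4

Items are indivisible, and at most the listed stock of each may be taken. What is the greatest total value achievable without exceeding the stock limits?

Top feasible selections:
- 4×desk lamp + 2×kettle + 4×rug: cost 54, value 266
- 1×speaker + 4×desk lamp + 2×kettle + 3×rug: cost 53, value 256
- 3×desk lamp + 2×kettle + 4×rug: cost 52, value 247
- 4×desk lamp + 2×kettle + 3×rug: cost 45, value 237
Best: 266 util.

266 util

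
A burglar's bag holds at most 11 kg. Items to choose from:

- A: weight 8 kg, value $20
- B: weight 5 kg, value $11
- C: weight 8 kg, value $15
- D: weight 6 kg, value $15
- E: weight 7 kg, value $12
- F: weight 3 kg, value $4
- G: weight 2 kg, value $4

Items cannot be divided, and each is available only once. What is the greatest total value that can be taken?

This is a 0/1 knapsack; check combinations near the capacity.
- B+D: weight 5+6=11, value 11+15=26
- A+G: weight 8+2=10, value 20+4=24
- A+F: weight 8+3=11, value 20+4=24
- D+F+G: weight 6+3+2=11, value 15+4+4=23
- A: weight 8, value 20
Best: $26.

$26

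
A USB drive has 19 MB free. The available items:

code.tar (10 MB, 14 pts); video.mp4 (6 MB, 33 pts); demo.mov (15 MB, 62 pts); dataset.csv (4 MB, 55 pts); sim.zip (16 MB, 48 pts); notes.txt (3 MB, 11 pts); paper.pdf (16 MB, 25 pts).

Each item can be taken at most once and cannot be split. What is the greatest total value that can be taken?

Check high-value combinations within 19 MB:
- demo.mov+dataset.csv: size 15+4=19, value 62+55=117
- video.mp4+dataset.csv+notes.txt: size 6+4+3=13, value 33+55+11=99
- video.mp4+dataset.csv: size 6+4=10, value 33+55=88
- code.tar+dataset.csv+notes.txt: size 10+4+3=17, value 14+55+11=80
- demo.mov+notes.txt: size 15+3=18, value 62+11=73
Best: 117 pts.

117 pts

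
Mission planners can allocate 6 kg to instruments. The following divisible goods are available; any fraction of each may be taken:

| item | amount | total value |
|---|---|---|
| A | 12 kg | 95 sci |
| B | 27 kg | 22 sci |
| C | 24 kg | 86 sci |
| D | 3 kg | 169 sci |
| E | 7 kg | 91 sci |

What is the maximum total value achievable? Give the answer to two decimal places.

Take in order of value per unit:
- D (169/3 per unit): all 3 → value 169, running total 169.00
- E (91/7 per unit): 3 of 7 → value 3×91/7 = 39.0000, running total 208.00
Total 208.00.

208.00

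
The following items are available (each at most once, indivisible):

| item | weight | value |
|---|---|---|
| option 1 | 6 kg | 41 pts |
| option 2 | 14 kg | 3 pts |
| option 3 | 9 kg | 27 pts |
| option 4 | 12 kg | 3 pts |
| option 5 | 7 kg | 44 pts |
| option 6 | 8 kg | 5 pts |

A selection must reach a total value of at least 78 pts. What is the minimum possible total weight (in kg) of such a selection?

Subsets with value ≥ 78, sorted by total weight:
- option 1+option 5: weight 13, value 85
- option 1+option 5+option 6: weight 21, value 90
- option 1+option 3+option 5: weight 22, value 112
Minimum weight: 13 kg.

13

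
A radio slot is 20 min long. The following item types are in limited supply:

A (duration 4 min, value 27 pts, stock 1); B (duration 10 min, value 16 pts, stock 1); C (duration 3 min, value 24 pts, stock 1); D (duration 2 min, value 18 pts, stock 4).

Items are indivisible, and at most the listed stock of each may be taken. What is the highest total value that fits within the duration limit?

123 pts

Best selections within duration 20 and stock limits:
- 1×A + 1×C + 4×D: duration 15, value 123
- 1×A + 1×C + 3×D: duration 13, value 105
Best: 123 pts.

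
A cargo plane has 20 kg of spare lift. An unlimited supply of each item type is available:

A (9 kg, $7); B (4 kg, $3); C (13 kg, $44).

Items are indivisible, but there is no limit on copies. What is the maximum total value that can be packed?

Best value-per-unit is C at 44/13; filling with it alone gives 1×44 = 44.
Optimal mix: 1×B + 1×C → weight 17, value 47.

$47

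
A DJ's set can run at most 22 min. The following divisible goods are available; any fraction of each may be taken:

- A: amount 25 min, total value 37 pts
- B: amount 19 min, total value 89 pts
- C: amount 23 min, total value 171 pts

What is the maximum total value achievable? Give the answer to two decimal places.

Take in order of value per unit:
- C (171/23 per unit): 22 of 23 → value 22×171/23 = 163.5652, running total 163.57
Total 163.57.

163.57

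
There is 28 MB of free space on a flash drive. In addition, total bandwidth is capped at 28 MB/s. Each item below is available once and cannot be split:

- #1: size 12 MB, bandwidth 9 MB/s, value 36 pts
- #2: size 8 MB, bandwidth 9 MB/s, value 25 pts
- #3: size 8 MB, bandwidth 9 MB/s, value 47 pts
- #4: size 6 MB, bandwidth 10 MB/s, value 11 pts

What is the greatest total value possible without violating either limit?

Feasible sets respecting both limits:
- #1+#2+#3: size 28, bandwidth 27, value 108
- #1+#3+#4: size 26, bandwidth 28, value 94
- #1+#3: size 20, bandwidth 18, value 83
- #2+#3+#4: size 22, bandwidth 28, value 83
Best: 108 pts.

108 pts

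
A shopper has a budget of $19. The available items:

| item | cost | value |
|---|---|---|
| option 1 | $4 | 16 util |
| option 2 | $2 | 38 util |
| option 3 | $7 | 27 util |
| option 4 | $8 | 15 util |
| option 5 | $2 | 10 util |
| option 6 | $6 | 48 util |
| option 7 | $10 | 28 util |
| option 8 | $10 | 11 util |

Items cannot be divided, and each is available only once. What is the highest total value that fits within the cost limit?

129 util

Check high-value combinations within $19:
- option 1+option 2+option 3+option 6: cost 4+2+7+6=19, value 16+38+27+48=129
- option 2+option 3+option 5+option 6: cost 2+7+2+6=17, value 38+27+10+48=123
- option 2+option 6+option 7: cost 2+6+10=18, value 38+48+28=114
Best: 129 util.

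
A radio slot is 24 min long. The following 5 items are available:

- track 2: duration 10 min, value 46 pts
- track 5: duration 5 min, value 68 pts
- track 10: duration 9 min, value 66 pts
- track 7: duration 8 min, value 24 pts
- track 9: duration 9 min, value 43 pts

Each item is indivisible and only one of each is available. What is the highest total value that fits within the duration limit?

Check high-value combinations within 24 min:
- track 2+track 5+track 10: duration 10+5+9=24, value 46+68+66=180
- track 5+track 10+track 9: duration 5+9+9=23, value 68+66+43=177
- track 5+track 10+track 7: duration 5+9+8=22, value 68+66+24=158
- track 2+track 5+track 9: duration 10+5+9=24, value 46+68+43=157
- track 2+track 5+track 7: duration 10+5+8=23, value 46+68+24=138
Best: 180 pts.

180 pts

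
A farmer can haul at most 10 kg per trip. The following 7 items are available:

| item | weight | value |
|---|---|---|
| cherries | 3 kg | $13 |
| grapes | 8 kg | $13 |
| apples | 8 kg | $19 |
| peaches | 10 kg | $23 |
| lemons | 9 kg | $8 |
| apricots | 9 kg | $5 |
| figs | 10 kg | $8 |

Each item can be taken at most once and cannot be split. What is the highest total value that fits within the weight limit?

Check high-value combinations within 10 kg:
- peaches: weight 10, value 23
- apples: weight 8, value 19
- cherries: weight 3, value 13
- grapes: weight 8, value 13
- lemons: weight 9, value 8
Best: $23.

$23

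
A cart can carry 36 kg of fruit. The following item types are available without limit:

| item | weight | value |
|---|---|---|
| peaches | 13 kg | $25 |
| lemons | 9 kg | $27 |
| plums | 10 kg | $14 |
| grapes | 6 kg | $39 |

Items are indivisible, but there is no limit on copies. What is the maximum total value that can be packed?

Best value-per-unit is grapes at 39/6, and filling with it alone uses weight 6×6=36. No mix of the others beats 6×39 = 234.

$234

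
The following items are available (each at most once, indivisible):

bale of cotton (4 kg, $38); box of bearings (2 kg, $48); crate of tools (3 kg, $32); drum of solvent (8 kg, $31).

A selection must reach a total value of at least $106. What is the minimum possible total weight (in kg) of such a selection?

Subsets with value ≥ 106, sorted by total weight:
- bale of cotton+box of bearings+crate of tools: weight 9, value 118
- box of bearings+crate of tools+drum of solvent: weight 13, value 111
- bale of cotton+box of bearings+drum of solvent: weight 14, value 117
Minimum weight: 9 kg.

9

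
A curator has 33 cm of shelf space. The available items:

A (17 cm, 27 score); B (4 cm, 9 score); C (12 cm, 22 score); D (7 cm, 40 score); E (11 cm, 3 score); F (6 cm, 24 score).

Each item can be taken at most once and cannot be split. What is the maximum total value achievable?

Check high-value combinations within 33 cm:
- B+C+D+F: length 4+12+7+6=29, value 9+22+40+24=95
- A+D+F: length 17+7+6=30, value 27+40+24=91
- C+D+F: length 12+7+6=25, value 22+40+24=86
- A+B+D: length 17+4+7=28, value 27+9+40=76
Best: 95 score.

95 score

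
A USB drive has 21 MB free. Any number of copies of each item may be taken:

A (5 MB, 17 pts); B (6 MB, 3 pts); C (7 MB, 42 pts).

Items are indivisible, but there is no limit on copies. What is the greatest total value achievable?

Best value-per-unit is C at 42/7, and filling with it alone uses size 3×7=21. No mix of the others beats 3×42 = 126.

126 pts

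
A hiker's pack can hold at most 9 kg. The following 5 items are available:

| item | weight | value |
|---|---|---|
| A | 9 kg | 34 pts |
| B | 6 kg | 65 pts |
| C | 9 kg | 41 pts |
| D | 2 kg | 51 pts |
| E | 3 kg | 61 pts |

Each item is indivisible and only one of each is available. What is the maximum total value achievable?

126 pts

Check high-value combinations within 9 kg:
- B+E: weight 6+3=9, value 65+61=126
- B+D: weight 6+2=8, value 65+51=116
- D+E: weight 2+3=5, value 51+61=112
- B: weight 6, value 65
Best: 126 pts.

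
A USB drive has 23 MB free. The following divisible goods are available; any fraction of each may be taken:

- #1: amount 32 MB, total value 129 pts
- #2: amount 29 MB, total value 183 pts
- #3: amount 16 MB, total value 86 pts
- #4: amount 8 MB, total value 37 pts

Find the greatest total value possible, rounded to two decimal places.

145.14

Take in order of value per unit:
- #2 (183/29 per unit): 23 of 29 → value 23×183/29 = 145.1379, running total 145.14
Total 145.14.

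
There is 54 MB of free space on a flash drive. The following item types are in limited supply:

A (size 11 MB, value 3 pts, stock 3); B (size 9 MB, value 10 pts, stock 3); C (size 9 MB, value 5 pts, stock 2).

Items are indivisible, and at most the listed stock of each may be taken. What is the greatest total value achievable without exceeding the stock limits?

Top feasible selections:
- 3×B + 2×C: size 45, value 40
- 1×A + 3×B + 1×C: size 47, value 38
Best: 40 pts.

40 pts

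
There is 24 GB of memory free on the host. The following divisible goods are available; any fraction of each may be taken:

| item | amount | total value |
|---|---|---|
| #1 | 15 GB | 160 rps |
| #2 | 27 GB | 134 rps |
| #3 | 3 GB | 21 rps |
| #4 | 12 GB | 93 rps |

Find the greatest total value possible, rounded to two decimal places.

229.75

Take in order of value per unit:
- #1 (160/15 per unit): all 15 → value 160, running total 160.00
- #4 (93/12 per unit): 9 of 12 → value 9×93/12 = 69.7500, running total 229.75
Total 229.75.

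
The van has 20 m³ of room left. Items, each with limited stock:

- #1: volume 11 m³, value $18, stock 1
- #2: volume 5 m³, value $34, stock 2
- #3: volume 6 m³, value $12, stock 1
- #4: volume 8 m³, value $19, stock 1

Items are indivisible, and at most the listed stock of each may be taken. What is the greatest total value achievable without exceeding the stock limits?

Top feasible selections:
- 2×#2 + 1×#4: volume 18, value 87
- 2×#2 + 1×#3: volume 16, value 80
Best: $87.

$87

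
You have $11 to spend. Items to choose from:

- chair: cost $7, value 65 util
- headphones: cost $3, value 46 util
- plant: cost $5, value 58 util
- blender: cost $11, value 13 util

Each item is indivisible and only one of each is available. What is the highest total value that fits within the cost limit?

Check high-value combinations within $11:
- chair+headphones: cost 7+3=10, value 65+46=111
- headphones+plant: cost 3+5=8, value 46+58=104
- chair: cost 7, value 65
- plant: cost 5, value 58
- headphones: cost 3, value 46
Best: 111 util.

111 util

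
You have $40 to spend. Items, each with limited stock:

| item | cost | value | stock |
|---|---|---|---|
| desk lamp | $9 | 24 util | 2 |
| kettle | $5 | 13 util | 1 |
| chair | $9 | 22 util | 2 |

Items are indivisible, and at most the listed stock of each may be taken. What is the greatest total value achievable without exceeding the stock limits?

92 util

Best selections within cost 40 and stock limits:
- 2×desk lamp + 2×chair: cost 36, value 92
- 2×desk lamp + 1×kettle + 1×chair: cost 32, value 83
- 1×desk lamp + 1×kettle + 2×chair: cost 32, value 81
Best: 92 util.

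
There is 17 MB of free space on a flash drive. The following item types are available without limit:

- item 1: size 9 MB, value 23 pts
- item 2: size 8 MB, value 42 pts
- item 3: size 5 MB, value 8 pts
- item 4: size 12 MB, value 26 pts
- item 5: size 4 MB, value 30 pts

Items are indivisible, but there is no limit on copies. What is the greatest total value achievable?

120 pts

Best value-per-unit is item 5 at 30/4, and filling with it alone uses size 4×4=16. No mix of the others beats 4×30 = 120.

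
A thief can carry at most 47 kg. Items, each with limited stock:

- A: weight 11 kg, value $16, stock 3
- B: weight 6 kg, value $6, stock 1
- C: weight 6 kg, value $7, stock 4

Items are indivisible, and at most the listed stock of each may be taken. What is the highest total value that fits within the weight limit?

$62

Best selections within weight 47 and stock limits:
- 3×A + 2×C: weight 45, value 62
- 3×A + 1×B + 1×C: weight 45, value 61
- 2×A + 4×C: weight 46, value 60
- 2×A + 1×B + 3×C: weight 46, value 59
Best: $62.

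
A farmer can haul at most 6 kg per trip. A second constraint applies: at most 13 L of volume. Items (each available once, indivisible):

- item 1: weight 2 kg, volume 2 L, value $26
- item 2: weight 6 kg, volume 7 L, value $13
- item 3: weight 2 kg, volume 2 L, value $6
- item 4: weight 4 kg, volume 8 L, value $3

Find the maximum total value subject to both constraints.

$32

Feasible sets respecting both limits:
- item 1+item 3: weight 4, volume 4, value 32
- item 1+item 4: weight 6, volume 10, value 29
- item 1: weight 2, volume 2, value 26
- item 2: weight 6, volume 7, value 13
Best: $32.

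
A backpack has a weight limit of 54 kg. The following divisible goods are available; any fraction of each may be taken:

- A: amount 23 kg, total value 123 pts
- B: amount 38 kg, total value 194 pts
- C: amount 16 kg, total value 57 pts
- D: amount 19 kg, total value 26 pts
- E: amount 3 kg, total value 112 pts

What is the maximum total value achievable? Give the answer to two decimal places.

377.95

Take in order of value per unit:
- E (112/3 per unit): all 3 → value 112, running total 112.00
- A (123/23 per unit): all 23 → value 123, running total 235.00
- B (194/38 per unit): 28 of 38 → value 28×194/38 = 142.9474, running total 377.95
Total 377.95.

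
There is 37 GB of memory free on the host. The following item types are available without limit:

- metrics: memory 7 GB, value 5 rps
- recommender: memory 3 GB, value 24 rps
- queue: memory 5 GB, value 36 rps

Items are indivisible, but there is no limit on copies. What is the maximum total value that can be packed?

Best value-per-unit is recommender at 24/3, and filling with it alone uses memory 12×3=36. No mix of the others beats 12×24 = 288.

288 rps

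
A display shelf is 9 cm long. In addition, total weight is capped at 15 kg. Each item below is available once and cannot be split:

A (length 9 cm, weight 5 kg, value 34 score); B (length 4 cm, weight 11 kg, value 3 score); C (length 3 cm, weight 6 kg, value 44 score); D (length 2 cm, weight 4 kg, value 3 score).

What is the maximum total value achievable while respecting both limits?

47 score

Feasible sets respecting both limits:
- C+D: length 5, weight 10, value 47
- C: length 3, weight 6, value 44
- A: length 9, weight 5, value 34
- B+D: length 6, weight 15, value 6
Best: 47 score.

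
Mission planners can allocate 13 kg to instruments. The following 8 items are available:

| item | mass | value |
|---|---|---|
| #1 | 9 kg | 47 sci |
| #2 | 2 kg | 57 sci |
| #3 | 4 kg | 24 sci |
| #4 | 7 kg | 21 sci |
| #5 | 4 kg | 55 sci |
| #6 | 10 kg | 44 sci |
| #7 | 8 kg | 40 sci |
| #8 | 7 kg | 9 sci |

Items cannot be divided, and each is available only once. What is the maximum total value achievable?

Check high-value combinations within 13 kg:
- #2+#3+#5: mass 2+4+4=10, value 57+24+55=136
- #2+#4+#5: mass 2+7+4=13, value 57+21+55=133
- #2+#5+#8: mass 2+4+7=13, value 57+55+9=121
- #2+#5: mass 2+4=6, value 57+55=112
Best: 136 sci.

136 sci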